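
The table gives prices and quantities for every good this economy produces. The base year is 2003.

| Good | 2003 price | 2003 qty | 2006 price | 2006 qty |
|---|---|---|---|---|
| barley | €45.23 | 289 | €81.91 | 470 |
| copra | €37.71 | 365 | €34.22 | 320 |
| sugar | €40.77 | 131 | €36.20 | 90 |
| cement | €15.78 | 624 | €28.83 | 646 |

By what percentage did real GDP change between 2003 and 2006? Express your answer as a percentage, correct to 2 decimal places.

12.29%

Real GDP 2003 = Nominal GDP 2003 = 45.23·289 + 37.71·365 + 40.77·131 + 15.78·624 = 42023.21.
Real GDP 2006 (at 2003 prices) = 45.23·470 + 37.71·320 + 40.77·90 + 15.78·646 = 47188.48.
Real growth = 47188.48/42023.21 − 1 = 0.1229.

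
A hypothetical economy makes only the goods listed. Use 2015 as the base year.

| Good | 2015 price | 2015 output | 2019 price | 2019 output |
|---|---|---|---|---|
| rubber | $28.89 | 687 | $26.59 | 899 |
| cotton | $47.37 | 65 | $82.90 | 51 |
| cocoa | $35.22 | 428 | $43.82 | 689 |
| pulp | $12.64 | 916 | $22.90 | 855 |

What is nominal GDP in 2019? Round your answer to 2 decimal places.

$77903.79

Nominal GDP 2019 = Σ (p_2019 × q_2019) = 26.59·899 + 82.90·51 + 43.82·689 + 22.90·855 = 77903.79.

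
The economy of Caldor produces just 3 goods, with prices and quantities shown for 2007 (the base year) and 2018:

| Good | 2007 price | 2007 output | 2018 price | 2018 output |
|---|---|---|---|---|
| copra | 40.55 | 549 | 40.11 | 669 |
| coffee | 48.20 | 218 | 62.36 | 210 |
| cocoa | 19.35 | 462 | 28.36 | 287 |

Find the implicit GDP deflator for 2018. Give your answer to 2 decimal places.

112.30

Nominal GDP 2018 = 40.11·669 + 62.36·210 + 28.36·287 = 48068.51.
Real GDP 2018 (at 2007 prices) = 40.55·669 + 48.20·210 + 19.35·287 = 42803.40.
Deflator = Nominal/Real × 100 = 48068.51/42803.40 × 100 = 112.301.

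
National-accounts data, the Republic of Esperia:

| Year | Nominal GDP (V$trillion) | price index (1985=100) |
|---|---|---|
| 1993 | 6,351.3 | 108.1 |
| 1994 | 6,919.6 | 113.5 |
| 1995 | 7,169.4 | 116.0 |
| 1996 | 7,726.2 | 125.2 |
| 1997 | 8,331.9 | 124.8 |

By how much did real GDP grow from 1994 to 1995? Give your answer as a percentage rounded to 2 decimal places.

Real GDP 1994 = 6919.6/1.135 = 6096.56.
Real GDP 1995 = 7169.4/1.160 = 6180.52.
Change = 6180.52/6096.56 − 1 = 0.0138.

1.38%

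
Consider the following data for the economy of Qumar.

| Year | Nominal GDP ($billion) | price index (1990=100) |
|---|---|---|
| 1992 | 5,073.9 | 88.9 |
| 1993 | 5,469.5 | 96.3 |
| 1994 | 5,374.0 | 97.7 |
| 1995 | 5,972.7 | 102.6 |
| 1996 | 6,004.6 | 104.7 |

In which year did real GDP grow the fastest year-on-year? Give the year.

1995

1993: real = 5469.5/0.963 = 5679.65; growth vs 1992 (5707.42) = -0.49%.
1994: real = 5374.0/0.977 = 5500.51; growth vs 1993 (5679.65) = -3.15%.
1995: real = 5972.7/1.026 = 5821.35; growth vs 1994 (5500.51) = 5.83%.
1996: real = 6004.6/1.047 = 5735.05; growth vs 1995 (5821.35) = -1.48%.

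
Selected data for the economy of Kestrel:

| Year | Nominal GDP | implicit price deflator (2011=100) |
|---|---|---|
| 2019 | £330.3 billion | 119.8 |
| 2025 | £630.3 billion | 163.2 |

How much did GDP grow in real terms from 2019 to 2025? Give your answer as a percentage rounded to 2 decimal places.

Real GDP 2019 = 330.3 / 1.198 = 275.71.
Real GDP 2025 = 630.3 / 1.632 = 386.21.
Real growth = 386.21 / 275.71 − 1 = 0.4008.

40.08%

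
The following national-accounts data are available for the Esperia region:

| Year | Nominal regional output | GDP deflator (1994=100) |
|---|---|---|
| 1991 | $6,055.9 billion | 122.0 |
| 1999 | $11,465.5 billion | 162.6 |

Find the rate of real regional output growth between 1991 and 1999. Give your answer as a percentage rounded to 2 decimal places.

42.05%

Deflate each year: 1991 → 6055.9/1.220 = 4963.85; 1999 → 11465.5/1.626 = 7051.35.
So real regional output changed by 7051.35/4963.85 − 1 = 0.4205, i.e. 42.05%.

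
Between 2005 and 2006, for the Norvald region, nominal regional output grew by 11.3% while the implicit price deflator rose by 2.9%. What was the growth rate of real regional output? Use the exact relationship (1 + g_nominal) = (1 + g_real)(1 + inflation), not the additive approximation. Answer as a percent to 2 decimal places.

8.16%

(1 + g_nom) = (1 + g_real)(1 + π), so g_real = 1.1130 / 1.0290 − 1 = 0.08163.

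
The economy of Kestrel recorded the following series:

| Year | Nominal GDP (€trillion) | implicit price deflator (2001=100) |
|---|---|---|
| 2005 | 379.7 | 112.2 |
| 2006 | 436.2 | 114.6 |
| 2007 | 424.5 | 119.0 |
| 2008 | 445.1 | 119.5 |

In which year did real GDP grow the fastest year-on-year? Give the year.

2006

2006: real = 436.2/1.146 = 380.63; growth vs 2005 (338.41) = 12.48%.
2007: real = 424.5/1.190 = 356.72; growth vs 2006 (380.63) = -6.28%.
2008: real = 445.1/1.195 = 372.47; growth vs 2007 (356.72) = 4.42%.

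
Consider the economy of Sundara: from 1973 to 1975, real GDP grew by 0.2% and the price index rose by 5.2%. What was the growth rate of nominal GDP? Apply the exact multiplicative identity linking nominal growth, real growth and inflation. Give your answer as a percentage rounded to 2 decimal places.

5.41%

(1 + g_nom) = (1 + g_real)(1 + π) = 1.0020 × 1.0520 = 1.05410.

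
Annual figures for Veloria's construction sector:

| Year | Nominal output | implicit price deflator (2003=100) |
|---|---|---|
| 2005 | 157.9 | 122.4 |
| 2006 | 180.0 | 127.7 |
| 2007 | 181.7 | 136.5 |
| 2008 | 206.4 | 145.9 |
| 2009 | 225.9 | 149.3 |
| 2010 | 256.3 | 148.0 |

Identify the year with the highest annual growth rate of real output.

2010

2006: real = 180.0/1.277 = 140.96; growth vs 2005 (129.00) = 9.27%.
2007: real = 181.7/1.365 = 133.11; growth vs 2006 (140.96) = -5.57%.
2008: real = 206.4/1.459 = 141.47; growth vs 2007 (133.11) = 6.28%.
2009: real = 225.9/1.493 = 151.31; growth vs 2008 (141.47) = 6.96%.
2010: real = 256.3/1.480 = 173.18; growth vs 2009 (151.31) = 14.45%.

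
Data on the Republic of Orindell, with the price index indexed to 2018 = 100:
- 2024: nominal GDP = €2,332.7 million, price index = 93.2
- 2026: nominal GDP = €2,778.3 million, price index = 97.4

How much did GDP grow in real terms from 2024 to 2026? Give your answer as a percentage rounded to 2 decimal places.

13.97%

Deflate each year: 2024 → 2332.7/0.932 = 2502.90; 2026 → 2778.3/0.974 = 2852.46.
So real GDP changed by 2852.46/2502.90 − 1 = 0.1397, i.e. 13.97%.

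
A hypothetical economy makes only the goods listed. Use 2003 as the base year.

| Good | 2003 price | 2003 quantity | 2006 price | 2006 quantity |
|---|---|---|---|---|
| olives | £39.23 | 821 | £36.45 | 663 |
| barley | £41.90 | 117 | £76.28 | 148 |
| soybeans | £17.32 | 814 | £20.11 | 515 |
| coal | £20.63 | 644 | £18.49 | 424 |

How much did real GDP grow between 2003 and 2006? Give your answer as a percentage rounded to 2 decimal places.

Real GDP 2003 = Nominal GDP 2003 = 39.23·821 + 41.90·117 + 17.32·814 + 20.63·644 = 64494.33.
Real GDP 2006 (at 2003 prices) = 39.23·663 + 41.90·148 + 17.32·515 + 20.63·424 = 49877.61.
Real growth = 49877.61/64494.33 − 1 = -0.2266.

-22.66%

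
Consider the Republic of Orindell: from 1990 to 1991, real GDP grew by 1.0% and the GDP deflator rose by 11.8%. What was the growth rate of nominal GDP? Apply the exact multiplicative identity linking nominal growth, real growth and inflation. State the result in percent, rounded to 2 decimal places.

(1 + g_nom) = (1 + g_real)(1 + π) = 1.0100 × 1.1180 = 1.12918.

12.92%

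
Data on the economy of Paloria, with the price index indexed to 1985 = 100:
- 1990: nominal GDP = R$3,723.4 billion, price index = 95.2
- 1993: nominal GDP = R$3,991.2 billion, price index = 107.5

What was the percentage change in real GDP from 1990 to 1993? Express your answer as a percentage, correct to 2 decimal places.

Real GDP 1990 = 3723.4 / 0.952 = 3911.13.
Real GDP 1993 = 3991.2 / 1.075 = 3712.74.
Real growth = 3712.74 / 3911.13 − 1 = -0.0507.

-5.07%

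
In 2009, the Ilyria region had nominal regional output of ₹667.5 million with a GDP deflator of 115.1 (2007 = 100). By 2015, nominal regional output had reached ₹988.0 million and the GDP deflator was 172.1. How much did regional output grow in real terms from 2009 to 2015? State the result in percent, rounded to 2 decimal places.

-1.01%

Real regional output 2009 = 667.5 / 1.151 = 579.93.
Real regional output 2015 = 988.0 / 1.721 = 574.08.
Real growth = 574.08 / 579.93 − 1 = -0.0101.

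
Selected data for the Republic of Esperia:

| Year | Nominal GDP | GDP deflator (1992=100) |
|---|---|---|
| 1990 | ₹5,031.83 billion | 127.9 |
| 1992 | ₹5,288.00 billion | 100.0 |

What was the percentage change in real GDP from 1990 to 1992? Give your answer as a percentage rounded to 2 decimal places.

Real GDP 1990 = 5031.83 / 1.279 = 3934.19.
Real GDP 1992 = 5288.00 / 1.000 = 5288.00.
Real growth = 5288.00 / 3934.19 − 1 = 0.3441.

34.41%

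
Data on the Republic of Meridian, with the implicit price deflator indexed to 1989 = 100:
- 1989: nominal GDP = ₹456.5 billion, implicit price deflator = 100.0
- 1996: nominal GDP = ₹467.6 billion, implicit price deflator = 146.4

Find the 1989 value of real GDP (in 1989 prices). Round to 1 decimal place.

₹456.5 billion

Real GDP = Nominal / (implicit price deflator/100) = 456.5 / 1.000 = 456.50.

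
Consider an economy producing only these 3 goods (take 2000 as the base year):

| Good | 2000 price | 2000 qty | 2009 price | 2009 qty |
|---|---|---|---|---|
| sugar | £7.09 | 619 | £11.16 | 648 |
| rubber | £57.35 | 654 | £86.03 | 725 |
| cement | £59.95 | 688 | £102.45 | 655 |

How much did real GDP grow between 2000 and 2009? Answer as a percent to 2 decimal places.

2.77%

Real GDP 2000 = Nominal GDP 2000 = 7.09·619 + 57.35·654 + 59.95·688 = 83141.21.
Real GDP 2009 (at 2000 prices) = 7.09·648 + 57.35·725 + 59.95·655 = 85440.32.
Real growth = 85440.32/83141.21 − 1 = 0.0277.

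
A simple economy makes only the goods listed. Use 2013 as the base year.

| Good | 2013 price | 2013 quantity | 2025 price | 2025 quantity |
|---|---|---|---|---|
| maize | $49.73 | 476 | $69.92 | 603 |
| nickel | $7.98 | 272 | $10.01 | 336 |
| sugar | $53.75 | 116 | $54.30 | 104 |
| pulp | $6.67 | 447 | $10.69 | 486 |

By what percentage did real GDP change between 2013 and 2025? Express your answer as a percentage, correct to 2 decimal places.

Real GDP 2013 = Nominal GDP 2013 = 49.73·476 + 7.98·272 + 53.75·116 + 6.67·447 = 35058.53.
Real GDP 2025 (at 2013 prices) = 49.73·603 + 7.98·336 + 53.75·104 + 6.67·486 = 41500.09.
Real growth = 41500.09/35058.53 − 1 = 0.1837.

18.37%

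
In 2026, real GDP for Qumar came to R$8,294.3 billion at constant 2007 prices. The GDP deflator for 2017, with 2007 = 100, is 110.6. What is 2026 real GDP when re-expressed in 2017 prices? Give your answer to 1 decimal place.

R$9,173.5 billion

Real GDP in 2017 prices = Real GDP in 2007 prices × (P_2017/P_2007) = 8294.3 × 1.106 = 9173.50.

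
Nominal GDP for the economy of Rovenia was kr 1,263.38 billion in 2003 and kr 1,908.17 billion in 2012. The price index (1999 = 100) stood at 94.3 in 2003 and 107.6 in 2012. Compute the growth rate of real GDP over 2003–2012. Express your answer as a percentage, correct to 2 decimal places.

32.37%

Deflate each year: 2003 → 1263.38/0.943 = 1339.75; 2012 → 1908.17/1.076 = 1773.39.
So real GDP changed by 1773.39/1339.75 − 1 = 0.3237, i.e. 32.37%.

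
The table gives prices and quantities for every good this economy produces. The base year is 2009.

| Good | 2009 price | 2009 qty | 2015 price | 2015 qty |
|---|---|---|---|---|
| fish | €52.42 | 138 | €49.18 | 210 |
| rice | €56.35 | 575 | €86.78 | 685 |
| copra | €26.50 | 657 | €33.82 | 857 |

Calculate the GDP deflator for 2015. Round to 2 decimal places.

136.56

Nominal GDP 2015 = 49.18·210 + 86.78·685 + 33.82·857 = 98755.84.
Real GDP 2015 (at 2009 prices) = 52.42·210 + 56.35·685 + 26.50·857 = 72318.45.
Deflator = Nominal/Real × 100 = 98755.84/72318.45 × 100 = 136.557.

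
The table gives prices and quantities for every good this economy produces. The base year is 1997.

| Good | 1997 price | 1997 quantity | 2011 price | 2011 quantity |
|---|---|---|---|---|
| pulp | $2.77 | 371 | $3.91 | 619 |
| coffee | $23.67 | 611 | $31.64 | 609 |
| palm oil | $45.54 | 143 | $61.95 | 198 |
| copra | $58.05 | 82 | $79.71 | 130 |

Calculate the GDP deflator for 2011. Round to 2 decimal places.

135.56

Nominal GDP 2011 = 3.91·619 + 31.64·609 + 61.95·198 + 79.71·130 = 44317.45.
Real GDP 2011 (at 1997 prices) = 2.77·619 + 23.67·609 + 45.54·198 + 58.05·130 = 32693.08.
Deflator = Nominal/Real × 100 = 44317.45/32693.08 × 100 = 135.556.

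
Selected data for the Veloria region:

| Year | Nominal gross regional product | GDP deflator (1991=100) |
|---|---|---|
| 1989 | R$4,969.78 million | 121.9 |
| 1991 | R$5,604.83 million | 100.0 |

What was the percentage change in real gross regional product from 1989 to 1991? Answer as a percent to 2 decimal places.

Real gross regional product 1989 = 4969.78 / 1.219 = 4076.93.
Real gross regional product 1991 = 5604.83 / 1.000 = 5604.83.
Real growth = 5604.83 / 4076.93 − 1 = 0.3748.

37.48%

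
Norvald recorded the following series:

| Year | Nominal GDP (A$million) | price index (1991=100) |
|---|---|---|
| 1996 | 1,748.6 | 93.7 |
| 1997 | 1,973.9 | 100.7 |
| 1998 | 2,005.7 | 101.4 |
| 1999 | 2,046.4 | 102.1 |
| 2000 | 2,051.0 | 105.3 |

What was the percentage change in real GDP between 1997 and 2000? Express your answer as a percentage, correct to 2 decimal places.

-0.63%

Real GDP 1997 = 1973.9/1.007 = 1960.18.
Real GDP 2000 = 2051.0/1.053 = 1947.77.
Change = 1947.77/1960.18 − 1 = -0.0063.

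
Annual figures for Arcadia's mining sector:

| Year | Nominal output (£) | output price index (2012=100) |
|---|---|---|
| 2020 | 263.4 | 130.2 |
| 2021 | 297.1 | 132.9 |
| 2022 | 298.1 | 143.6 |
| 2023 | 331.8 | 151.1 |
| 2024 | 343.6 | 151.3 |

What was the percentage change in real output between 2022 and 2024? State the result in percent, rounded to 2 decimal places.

Real output 2022 = 298.1/1.436 = 207.59.
Real output 2024 = 343.6/1.513 = 227.10.
Change = 227.10/207.59 − 1 = 0.0940.

9.40%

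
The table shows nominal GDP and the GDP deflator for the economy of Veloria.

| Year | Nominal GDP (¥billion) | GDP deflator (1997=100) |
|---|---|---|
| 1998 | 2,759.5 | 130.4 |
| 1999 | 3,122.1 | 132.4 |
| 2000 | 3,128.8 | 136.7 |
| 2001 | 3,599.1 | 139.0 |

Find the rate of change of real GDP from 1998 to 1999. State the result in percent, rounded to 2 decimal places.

Real GDP 1998 = 2759.5/1.304 = 2116.18.
Real GDP 1999 = 3122.1/1.324 = 2358.08.
Change = 2358.08/2116.18 − 1 = 0.1143.

11.43%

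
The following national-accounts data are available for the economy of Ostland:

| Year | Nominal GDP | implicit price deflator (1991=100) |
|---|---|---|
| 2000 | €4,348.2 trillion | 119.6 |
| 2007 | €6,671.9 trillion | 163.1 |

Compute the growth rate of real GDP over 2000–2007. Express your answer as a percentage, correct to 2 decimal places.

12.52%

Real GDP 2000 = 4348.2 / 1.196 = 3635.62.
Real GDP 2007 = 6671.9 / 1.631 = 4090.68.
Real growth = 4090.68 / 3635.62 − 1 = 0.1252.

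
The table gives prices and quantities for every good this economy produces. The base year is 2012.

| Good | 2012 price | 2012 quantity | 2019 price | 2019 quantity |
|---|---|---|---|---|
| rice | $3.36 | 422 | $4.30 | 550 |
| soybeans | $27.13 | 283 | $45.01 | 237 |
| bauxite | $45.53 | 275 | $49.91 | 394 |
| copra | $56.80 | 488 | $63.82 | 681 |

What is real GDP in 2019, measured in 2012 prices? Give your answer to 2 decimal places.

$64897.43

Real GDP 2019 = Σ (p_2012 × q_2019) = 3.36·550 + 27.13·237 + 45.53·394 + 56.80·681 = 64897.43.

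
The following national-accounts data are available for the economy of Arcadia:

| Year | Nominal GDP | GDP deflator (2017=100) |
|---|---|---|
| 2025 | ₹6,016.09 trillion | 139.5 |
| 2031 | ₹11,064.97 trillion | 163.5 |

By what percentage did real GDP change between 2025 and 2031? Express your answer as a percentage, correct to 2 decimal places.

Real GDP 2025 = 6016.09 / 1.395 = 4312.61.
Real GDP 2031 = 11064.97 / 1.635 = 6767.57.
Real growth = 6767.57 / 4312.61 − 1 = 0.5693.

56.93%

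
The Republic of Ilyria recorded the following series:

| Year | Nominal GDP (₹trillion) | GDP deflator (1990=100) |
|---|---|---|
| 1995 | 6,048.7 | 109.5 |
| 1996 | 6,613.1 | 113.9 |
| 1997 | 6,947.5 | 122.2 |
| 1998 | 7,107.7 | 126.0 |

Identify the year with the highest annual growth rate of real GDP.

1996: real = 6613.1/1.139 = 5806.06; growth vs 1995 (5523.93) = 5.11%.
1997: real = 6947.5/1.222 = 5685.35; growth vs 1996 (5806.06) = -2.08%.
1998: real = 7107.7/1.260 = 5641.03; growth vs 1997 (5685.35) = -0.78%.

1996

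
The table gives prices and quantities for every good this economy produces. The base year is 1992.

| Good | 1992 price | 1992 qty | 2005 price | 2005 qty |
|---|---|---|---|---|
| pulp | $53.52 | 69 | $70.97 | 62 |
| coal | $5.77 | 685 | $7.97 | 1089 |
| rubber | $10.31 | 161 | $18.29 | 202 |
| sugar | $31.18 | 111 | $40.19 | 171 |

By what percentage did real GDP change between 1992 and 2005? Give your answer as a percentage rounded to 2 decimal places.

Real GDP 1992 = Nominal GDP 1992 = 53.52·69 + 5.77·685 + 10.31·161 + 31.18·111 = 12766.22.
Real GDP 2005 (at 1992 prices) = 53.52·62 + 5.77·1089 + 10.31·202 + 31.18·171 = 17016.17.
Real growth = 17016.17/12766.22 − 1 = 0.3329.

33.29%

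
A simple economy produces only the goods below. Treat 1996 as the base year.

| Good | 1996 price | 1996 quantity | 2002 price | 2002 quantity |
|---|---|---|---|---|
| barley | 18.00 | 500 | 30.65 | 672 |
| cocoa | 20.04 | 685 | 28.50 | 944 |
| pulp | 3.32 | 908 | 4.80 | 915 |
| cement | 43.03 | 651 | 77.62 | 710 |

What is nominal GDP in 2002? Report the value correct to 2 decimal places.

107003.00

Nominal GDP 2002 = Σ (p_2002 × q_2002) = 30.65·672 + 28.50·944 + 4.80·915 + 77.62·710 = 107003.00.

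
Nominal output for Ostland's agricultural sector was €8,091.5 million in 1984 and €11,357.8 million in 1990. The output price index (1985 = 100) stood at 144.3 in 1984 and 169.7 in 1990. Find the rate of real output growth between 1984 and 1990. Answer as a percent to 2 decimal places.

Deflate each year: 1984 → 8091.5/1.443 = 5607.42; 1990 → 11357.8/1.697 = 6692.87.
So real output changed by 6692.87/5607.42 − 1 = 0.1936, i.e. 19.36%.

19.36%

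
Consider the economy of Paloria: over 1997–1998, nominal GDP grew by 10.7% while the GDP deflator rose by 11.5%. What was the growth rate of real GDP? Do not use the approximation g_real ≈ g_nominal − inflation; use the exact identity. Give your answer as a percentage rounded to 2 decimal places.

-0.72%

(1 + g_nom) = (1 + g_real)(1 + π), so g_real = 1.1070 / 1.1150 − 1 = -0.00717.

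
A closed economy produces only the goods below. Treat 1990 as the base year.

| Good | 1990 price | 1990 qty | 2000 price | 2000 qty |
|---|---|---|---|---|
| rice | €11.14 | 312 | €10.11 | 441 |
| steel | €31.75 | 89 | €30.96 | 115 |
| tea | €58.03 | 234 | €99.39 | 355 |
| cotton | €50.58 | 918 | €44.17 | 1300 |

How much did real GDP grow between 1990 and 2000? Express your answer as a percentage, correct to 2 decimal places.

43.14%

Real GDP 1990 = Nominal GDP 1990 = 11.14·312 + 31.75·89 + 58.03·234 + 50.58·918 = 66312.89.
Real GDP 2000 (at 1990 prices) = 11.14·441 + 31.75·115 + 58.03·355 + 50.58·1300 = 94918.64.
Real growth = 94918.64/66312.89 − 1 = 0.4314.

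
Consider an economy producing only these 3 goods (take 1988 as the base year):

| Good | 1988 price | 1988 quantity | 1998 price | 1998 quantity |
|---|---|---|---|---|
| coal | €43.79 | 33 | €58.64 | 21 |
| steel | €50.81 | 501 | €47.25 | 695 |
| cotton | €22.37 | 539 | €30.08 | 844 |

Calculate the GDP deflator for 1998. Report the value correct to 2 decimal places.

107.88

Nominal GDP 1998 = 58.64·21 + 47.25·695 + 30.08·844 = 59457.71.
Real GDP 1998 (at 1988 prices) = 43.79·21 + 50.81·695 + 22.37·844 = 55112.82.
Deflator = Nominal/Real × 100 = 59457.71/55112.82 × 100 = 107.884.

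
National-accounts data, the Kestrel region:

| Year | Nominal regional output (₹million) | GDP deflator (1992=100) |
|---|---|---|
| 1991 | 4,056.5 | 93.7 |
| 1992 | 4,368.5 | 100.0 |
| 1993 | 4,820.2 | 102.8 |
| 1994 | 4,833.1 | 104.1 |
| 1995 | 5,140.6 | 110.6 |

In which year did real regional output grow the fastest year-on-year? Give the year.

1993

1992: real = 4368.5/1.000 = 4368.50; growth vs 1991 (4329.24) = 0.91%.
1993: real = 4820.2/1.028 = 4688.91; growth vs 1992 (4368.50) = 7.33%.
1994: real = 4833.1/1.041 = 4642.75; growth vs 1993 (4688.91) = -0.98%.
1995: real = 5140.6/1.106 = 4647.92; growth vs 1994 (4642.75) = 0.11%.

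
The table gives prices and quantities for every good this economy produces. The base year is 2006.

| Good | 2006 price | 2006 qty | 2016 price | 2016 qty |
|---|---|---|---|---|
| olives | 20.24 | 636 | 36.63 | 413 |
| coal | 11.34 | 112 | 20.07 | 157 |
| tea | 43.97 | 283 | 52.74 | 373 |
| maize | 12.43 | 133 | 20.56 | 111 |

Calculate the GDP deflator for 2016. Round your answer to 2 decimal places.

Nominal GDP 2016 = 36.63·413 + 20.07·157 + 52.74·373 + 20.56·111 = 40233.36.
Real GDP 2016 (at 2006 prices) = 20.24·413 + 11.34·157 + 43.97·373 + 12.43·111 = 27920.04.
Deflator = Nominal/Real × 100 = 40233.36/27920.04 × 100 = 144.102.

144.10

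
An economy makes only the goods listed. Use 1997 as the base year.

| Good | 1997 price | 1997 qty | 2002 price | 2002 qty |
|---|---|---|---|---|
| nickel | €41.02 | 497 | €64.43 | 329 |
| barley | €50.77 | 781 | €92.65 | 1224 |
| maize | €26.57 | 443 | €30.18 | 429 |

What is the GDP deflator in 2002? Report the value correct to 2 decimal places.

169.52

Nominal GDP 2002 = 64.43·329 + 92.65·1224 + 30.18·429 = 147548.29.
Real GDP 2002 (at 1997 prices) = 41.02·329 + 50.77·1224 + 26.57·429 = 87036.59.
Deflator = Nominal/Real × 100 = 147548.29/87036.59 × 100 = 169.524.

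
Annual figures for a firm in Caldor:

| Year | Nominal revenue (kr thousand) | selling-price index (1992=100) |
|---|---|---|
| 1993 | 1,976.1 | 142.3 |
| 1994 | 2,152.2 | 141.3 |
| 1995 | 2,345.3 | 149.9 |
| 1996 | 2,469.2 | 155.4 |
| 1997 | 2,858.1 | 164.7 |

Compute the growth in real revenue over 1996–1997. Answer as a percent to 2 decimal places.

Real revenue 1996 = 2469.2/1.554 = 1588.93.
Real revenue 1997 = 2858.1/1.647 = 1735.34.
Change = 1735.34/1588.93 − 1 = 0.0921.

9.21%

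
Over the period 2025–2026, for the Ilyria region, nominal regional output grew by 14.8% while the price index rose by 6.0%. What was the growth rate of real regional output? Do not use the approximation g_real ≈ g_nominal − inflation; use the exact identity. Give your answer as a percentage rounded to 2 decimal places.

(1 + g_nom) = (1 + g_real)(1 + π), so g_real = 1.1480 / 1.0600 − 1 = 0.08302.

8.30%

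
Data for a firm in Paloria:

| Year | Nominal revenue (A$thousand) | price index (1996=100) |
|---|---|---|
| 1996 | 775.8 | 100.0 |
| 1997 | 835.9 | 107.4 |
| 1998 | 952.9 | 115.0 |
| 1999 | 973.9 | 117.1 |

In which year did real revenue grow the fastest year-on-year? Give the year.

1997: real = 835.9/1.074 = 778.31; growth vs 1996 (775.80) = 0.32%.
1998: real = 952.9/1.150 = 828.61; growth vs 1997 (778.31) = 6.46%.
1999: real = 973.9/1.171 = 831.68; growth vs 1998 (828.61) = 0.37%.

1998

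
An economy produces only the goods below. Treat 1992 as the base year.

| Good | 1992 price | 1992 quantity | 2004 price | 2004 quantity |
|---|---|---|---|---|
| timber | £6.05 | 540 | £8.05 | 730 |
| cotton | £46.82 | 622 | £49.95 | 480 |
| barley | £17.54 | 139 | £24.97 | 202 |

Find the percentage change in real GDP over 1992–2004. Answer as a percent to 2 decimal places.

Real GDP 1992 = Nominal GDP 1992 = 6.05·540 + 46.82·622 + 17.54·139 = 34827.10.
Real GDP 2004 (at 1992 prices) = 6.05·730 + 46.82·480 + 17.54·202 = 30433.18.
Real growth = 30433.18/34827.10 − 1 = -0.1262.

-12.62%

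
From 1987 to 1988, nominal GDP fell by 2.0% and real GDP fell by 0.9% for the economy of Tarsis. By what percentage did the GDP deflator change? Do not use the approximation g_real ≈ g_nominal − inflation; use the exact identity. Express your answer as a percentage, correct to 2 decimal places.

-1.11%

(1 + g_nom) = (1 + g_real)(1 + π), so π = 0.9800 / 0.9910 − 1 = -0.01110.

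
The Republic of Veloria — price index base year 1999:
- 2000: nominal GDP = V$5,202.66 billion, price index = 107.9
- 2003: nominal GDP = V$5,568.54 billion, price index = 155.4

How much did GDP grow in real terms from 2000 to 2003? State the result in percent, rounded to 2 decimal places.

-25.68%

Deflate each year: 2000 → 5202.66/1.079 = 4821.74; 2003 → 5568.54/1.554 = 3583.36.
So real GDP changed by 3583.36/4821.74 − 1 = -0.2568, i.e. -25.68%.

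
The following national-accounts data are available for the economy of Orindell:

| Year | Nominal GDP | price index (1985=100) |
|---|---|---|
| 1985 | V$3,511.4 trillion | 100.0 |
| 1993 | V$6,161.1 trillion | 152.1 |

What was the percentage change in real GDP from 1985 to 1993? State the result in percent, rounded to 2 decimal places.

Real GDP 1985 = 3511.4 / 1.000 = 3511.40.
Real GDP 1993 = 6161.1 / 1.521 = 4050.69.
Real growth = 4050.69 / 3511.40 − 1 = 0.1536.

15.36%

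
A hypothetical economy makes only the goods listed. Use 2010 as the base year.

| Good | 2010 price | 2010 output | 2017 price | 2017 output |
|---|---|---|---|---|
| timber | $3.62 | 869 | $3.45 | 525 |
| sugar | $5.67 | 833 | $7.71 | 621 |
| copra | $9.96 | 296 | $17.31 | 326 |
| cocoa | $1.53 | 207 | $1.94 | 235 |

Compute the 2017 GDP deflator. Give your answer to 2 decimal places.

Nominal GDP 2017 = 3.45·525 + 7.71·621 + 17.31·326 + 1.94·235 = 12698.12.
Real GDP 2017 (at 2010 prices) = 3.62·525 + 5.67·621 + 9.96·326 + 1.53·235 = 9028.08.
Deflator = Nominal/Real × 100 = 12698.12/9028.08 × 100 = 140.651.

140.65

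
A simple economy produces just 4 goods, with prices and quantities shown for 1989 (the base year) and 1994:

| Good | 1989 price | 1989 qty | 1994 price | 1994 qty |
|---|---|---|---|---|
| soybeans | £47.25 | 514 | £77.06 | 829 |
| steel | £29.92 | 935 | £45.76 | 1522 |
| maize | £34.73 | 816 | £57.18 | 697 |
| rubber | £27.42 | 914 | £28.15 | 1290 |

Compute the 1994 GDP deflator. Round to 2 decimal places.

145.33

Nominal GDP 1994 = 77.06·829 + 45.76·1522 + 57.18·697 + 28.15·1290 = 209697.42.
Real GDP 1994 (at 1989 prices) = 47.25·829 + 29.92·1522 + 34.73·697 + 27.42·1290 = 144287.10.
Deflator = Nominal/Real × 100 = 209697.42/144287.10 × 100 = 145.333.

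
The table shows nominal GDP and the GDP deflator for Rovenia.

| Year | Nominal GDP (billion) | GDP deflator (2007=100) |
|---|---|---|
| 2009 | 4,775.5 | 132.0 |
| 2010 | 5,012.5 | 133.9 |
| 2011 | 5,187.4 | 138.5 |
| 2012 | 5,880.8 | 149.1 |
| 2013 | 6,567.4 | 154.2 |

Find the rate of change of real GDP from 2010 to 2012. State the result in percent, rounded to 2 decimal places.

Real GDP 2010 = 5012.5/1.339 = 3743.47.
Real GDP 2012 = 5880.8/1.491 = 3944.20.
Change = 3944.20/3743.47 − 1 = 0.0536.

5.36%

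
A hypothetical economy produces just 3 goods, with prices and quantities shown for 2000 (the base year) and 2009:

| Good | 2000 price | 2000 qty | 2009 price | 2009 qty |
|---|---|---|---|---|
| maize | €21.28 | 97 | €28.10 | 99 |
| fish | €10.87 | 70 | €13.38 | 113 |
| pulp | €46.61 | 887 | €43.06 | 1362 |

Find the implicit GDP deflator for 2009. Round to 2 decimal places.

94.20

Nominal GDP 2009 = 28.10·99 + 13.38·113 + 43.06·1362 = 62941.56.
Real GDP 2009 (at 2000 prices) = 21.28·99 + 10.87·113 + 46.61·1362 = 66817.85.
Deflator = Nominal/Real × 100 = 62941.56/66817.85 × 100 = 94.199.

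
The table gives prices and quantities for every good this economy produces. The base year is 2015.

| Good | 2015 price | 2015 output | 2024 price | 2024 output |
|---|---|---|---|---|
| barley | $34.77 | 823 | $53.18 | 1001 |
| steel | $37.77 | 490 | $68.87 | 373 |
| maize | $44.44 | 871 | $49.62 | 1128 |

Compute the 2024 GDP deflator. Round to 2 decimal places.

Nominal GDP 2024 = 53.18·1001 + 68.87·373 + 49.62·1128 = 134893.05.
Real GDP 2024 (at 2015 prices) = 34.77·1001 + 37.77·373 + 44.44·1128 = 99021.30.
Deflator = Nominal/Real × 100 = 134893.05/99021.30 × 100 = 136.226.

136.23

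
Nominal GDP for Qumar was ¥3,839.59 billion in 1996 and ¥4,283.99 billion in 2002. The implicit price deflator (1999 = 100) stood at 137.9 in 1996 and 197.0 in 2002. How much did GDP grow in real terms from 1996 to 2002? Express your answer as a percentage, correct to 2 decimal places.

Deflate each year: 1996 → 3839.59/1.379 = 2784.33; 2002 → 4283.99/1.970 = 2174.61.
So real GDP changed by 2174.61/2784.33 − 1 = -0.2190, i.e. -21.90%.

-21.90%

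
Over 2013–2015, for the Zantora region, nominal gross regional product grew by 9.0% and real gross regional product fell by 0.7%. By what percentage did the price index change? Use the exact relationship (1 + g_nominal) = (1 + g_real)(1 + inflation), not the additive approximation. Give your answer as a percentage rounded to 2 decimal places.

(1 + g_nom) = (1 + g_real)(1 + π), so π = 1.0900 / 0.9930 − 1 = 0.09768.

9.77%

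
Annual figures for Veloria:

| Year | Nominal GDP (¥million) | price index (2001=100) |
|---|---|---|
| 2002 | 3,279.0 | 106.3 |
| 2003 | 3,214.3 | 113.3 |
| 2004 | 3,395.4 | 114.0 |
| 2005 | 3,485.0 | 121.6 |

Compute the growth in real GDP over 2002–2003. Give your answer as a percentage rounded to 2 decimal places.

-8.03%

Real GDP 2002 = 3279.0/1.063 = 3084.67.
Real GDP 2003 = 3214.3/1.133 = 2836.98.
Change = 2836.98/3084.67 − 1 = -0.0803.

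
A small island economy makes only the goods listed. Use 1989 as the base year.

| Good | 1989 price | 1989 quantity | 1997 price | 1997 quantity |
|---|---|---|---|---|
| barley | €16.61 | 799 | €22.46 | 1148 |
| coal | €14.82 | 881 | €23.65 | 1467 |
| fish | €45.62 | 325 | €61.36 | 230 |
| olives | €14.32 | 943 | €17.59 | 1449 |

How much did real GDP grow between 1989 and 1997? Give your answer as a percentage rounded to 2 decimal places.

31.82%

Real GDP 1989 = Nominal GDP 1989 = 16.61·799 + 14.82·881 + 45.62·325 + 14.32·943 = 54658.07.
Real GDP 1997 (at 1989 prices) = 16.61·1148 + 14.82·1467 + 45.62·230 + 14.32·1449 = 72051.50.
Real growth = 72051.50/54658.07 − 1 = 0.3182.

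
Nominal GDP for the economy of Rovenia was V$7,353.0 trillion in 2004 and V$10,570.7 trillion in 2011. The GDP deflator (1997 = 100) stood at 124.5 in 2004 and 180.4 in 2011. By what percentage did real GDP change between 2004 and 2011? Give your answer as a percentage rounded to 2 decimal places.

Real GDP 2004 = 7353.0 / 1.245 = 5906.02.
Real GDP 2011 = 10570.7 / 1.804 = 5859.59.
Real growth = 5859.59 / 5906.02 − 1 = -0.0079.

-0.79%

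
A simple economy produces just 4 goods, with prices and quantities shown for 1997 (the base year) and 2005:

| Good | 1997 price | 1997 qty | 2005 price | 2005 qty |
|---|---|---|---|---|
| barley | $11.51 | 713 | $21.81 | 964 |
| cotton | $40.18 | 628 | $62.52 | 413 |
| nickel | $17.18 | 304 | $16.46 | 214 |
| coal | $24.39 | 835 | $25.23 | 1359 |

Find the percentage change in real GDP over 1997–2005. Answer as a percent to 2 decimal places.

9.29%

Real GDP 1997 = Nominal GDP 1997 = 11.51·713 + 40.18·628 + 17.18·304 + 24.39·835 = 59028.04.
Real GDP 2005 (at 1997 prices) = 11.51·964 + 40.18·413 + 17.18·214 + 24.39·1359 = 64512.51.
Real growth = 64512.51/59028.04 − 1 = 0.0929.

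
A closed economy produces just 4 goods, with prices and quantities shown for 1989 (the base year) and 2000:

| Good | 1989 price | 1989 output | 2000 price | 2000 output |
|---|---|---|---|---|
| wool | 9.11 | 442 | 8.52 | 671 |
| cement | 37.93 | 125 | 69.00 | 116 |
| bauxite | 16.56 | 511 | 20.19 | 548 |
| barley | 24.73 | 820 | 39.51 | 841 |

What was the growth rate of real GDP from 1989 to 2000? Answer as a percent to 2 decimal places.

7.67%

Real GDP 1989 = Nominal GDP 1989 = 9.11·442 + 37.93·125 + 16.56·511 + 24.73·820 = 37508.63.
Real GDP 2000 (at 1989 prices) = 9.11·671 + 37.93·116 + 16.56·548 + 24.73·841 = 40385.50.
Real growth = 40385.50/37508.63 − 1 = 0.0767.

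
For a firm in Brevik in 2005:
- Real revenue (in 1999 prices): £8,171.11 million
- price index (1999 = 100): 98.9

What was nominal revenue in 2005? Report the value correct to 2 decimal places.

£8,081.23 million

Nominal revenue = Real × (price index/100) = 8171.11 × 0.989 = 8081.23.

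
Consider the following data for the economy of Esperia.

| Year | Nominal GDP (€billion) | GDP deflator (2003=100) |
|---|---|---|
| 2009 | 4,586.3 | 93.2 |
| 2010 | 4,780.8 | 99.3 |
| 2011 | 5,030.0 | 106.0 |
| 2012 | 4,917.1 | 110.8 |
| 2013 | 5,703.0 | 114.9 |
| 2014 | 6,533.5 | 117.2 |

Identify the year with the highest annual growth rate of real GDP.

2010: real = 4780.8/0.993 = 4814.50; growth vs 2009 (4920.92) = -2.16%.
2011: real = 5030.0/1.060 = 4745.28; growth vs 2010 (4814.50) = -1.44%.
2012: real = 4917.1/1.108 = 4437.82; growth vs 2011 (4745.28) = -6.48%.
2013: real = 5703.0/1.149 = 4963.45; growth vs 2012 (4437.82) = 11.84%.
2014: real = 6533.5/1.172 = 5574.66; growth vs 2013 (4963.45) = 12.31%.

2014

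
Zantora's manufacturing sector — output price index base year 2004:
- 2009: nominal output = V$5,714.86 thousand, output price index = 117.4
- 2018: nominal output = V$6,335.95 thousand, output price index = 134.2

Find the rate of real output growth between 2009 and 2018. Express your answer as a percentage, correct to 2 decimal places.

-3.01%

Deflate each year: 2009 → 5714.86/1.174 = 4867.85; 2018 → 6335.95/1.342 = 4721.27.
So real output changed by 4721.27/4867.85 − 1 = -0.0301, i.e. -3.01%.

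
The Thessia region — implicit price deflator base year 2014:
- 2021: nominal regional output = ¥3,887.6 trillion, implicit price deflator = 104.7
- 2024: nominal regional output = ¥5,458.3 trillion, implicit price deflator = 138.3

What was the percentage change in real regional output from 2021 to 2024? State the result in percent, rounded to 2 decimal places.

Real regional output 2021 = 3887.6 / 1.047 = 3713.09.
Real regional output 2024 = 5458.3 / 1.383 = 3946.71.
Real growth = 3946.71 / 3713.09 − 1 = 0.0629.

6.29%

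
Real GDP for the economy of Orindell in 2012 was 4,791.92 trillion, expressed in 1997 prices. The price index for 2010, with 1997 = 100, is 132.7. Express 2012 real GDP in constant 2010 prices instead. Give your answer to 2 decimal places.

Real GDP in 2010 prices = Real GDP in 1997 prices × (P_2010/P_1997) = 4791.92 × 1.327 = 6358.88.

6,358.88 trillion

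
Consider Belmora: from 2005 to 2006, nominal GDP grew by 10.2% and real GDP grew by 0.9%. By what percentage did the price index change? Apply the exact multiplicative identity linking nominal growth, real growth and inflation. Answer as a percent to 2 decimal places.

9.22%

(1 + g_nom) = (1 + g_real)(1 + π), so π = 1.1020 / 1.0090 − 1 = 0.09217.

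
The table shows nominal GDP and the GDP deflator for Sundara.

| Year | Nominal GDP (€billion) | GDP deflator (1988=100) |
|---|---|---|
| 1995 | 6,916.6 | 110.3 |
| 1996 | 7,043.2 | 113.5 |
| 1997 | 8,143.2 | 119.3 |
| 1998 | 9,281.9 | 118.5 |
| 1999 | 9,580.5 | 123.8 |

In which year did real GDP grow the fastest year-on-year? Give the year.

1996: real = 7043.2/1.135 = 6205.46; growth vs 1995 (6270.72) = -1.04%.
1997: real = 8143.2/1.193 = 6825.82; growth vs 1996 (6205.46) = 10.00%.
1998: real = 9281.9/1.185 = 7832.83; growth vs 1997 (6825.82) = 14.75%.
1999: real = 9580.5/1.238 = 7738.69; growth vs 1998 (7832.83) = -1.20%.

1998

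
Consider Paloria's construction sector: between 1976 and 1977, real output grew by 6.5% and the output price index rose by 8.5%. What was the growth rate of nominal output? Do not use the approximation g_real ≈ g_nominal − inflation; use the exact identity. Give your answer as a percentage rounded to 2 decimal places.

15.55%

(1 + g_nom) = (1 + g_real)(1 + π) = 1.0650 × 1.0850 = 1.15553.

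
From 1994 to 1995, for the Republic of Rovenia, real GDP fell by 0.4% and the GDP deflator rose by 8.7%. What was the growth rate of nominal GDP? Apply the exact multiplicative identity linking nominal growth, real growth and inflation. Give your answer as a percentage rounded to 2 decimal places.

8.27%

(1 + g_nom) = (1 + g_real)(1 + π) = 0.9960 × 1.0870 = 1.08265.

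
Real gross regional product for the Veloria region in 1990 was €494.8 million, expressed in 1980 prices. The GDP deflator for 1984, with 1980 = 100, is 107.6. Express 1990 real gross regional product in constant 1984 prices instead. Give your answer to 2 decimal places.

Real gross regional product in 1984 prices = Real gross regional product in 1980 prices × (P_1984/P_1980) = 494.8 × 1.076 = 532.40.

€532.40 million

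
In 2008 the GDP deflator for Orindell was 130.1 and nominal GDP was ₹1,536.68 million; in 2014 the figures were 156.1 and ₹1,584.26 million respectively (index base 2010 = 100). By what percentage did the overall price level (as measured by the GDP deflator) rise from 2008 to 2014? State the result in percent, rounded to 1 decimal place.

Price-level change = 156.1 / 130.1 − 1 = 0.1998.

20.0%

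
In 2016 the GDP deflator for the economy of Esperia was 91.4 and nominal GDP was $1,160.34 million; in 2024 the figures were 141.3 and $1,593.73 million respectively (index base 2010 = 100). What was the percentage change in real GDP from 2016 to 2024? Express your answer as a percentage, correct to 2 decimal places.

-11.15%

Deflate each year: 2016 → 1160.34/0.914 = 1269.52; 2024 → 1593.73/1.413 = 1127.91.
So real GDP changed by 1127.91/1269.52 − 1 = -0.1115, i.e. -11.15%.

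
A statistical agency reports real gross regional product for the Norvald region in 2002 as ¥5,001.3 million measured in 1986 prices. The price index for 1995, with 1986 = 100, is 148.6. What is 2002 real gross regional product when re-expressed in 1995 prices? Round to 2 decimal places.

¥7,431.93 million

Real gross regional product in 1995 prices = Real gross regional product in 1986 prices × (P_1995/P_1986) = 5001.3 × 1.486 = 7431.93.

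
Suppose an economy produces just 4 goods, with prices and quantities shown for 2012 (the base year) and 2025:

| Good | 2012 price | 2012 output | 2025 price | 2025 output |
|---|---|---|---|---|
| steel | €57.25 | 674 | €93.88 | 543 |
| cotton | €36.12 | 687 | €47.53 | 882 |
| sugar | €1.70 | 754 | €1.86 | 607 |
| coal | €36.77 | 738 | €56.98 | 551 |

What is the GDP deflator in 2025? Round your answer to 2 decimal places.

Nominal GDP 2025 = 93.88·543 + 47.53·882 + 1.86·607 + 56.98·551 = 125423.30.
Real GDP 2025 (at 2012 prices) = 57.25·543 + 36.12·882 + 1.70·607 + 36.77·551 = 84236.76.
Deflator = Nominal/Real × 100 = 125423.30/84236.76 × 100 = 148.894.

148.89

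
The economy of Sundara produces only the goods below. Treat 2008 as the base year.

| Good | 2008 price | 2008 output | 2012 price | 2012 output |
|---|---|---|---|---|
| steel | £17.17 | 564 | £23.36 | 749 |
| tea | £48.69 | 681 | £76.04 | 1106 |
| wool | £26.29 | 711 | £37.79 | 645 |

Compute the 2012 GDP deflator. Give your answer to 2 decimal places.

Nominal GDP 2012 = 23.36·749 + 76.04·1106 + 37.79·645 = 125971.43.
Real GDP 2012 (at 2008 prices) = 17.17·749 + 48.69·1106 + 26.29·645 = 83668.52.
Deflator = Nominal/Real × 100 = 125971.43/83668.52 × 100 = 150.560.

150.56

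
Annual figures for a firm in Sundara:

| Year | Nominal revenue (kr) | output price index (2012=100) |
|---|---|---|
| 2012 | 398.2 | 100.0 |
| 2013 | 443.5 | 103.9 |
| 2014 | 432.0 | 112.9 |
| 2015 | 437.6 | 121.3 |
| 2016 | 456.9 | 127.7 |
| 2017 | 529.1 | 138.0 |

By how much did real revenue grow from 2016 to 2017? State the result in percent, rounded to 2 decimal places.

Real revenue 2016 = 456.9/1.277 = 357.79.
Real revenue 2017 = 529.1/1.380 = 383.41.
Change = 383.41/357.79 − 1 = 0.0716.

7.16%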